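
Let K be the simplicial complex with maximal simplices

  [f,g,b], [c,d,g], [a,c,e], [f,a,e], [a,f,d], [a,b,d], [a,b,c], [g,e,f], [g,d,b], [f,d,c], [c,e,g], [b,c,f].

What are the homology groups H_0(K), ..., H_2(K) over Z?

Order the vertices as a < b < c < d < e < f < g. Listing each simplex with vertices in this order, K has dimension 2 with simplices:

  0-simplices (7): a, b, c, d, e, f, g
  1-simplices (18): ab, ac, ad, ae, af, bc, bd, bf, bg, cd, ce, cf, cg, df, dg, ef, eg, fg
  2-simplices (12): abc, abd, ace, adf, aef, bcf, bdg, bfg, cdf, cdg, ceg, efg

so the chain groups are C_0 ≅ Z^7, C_1 ≅ Z^18, C_2 ≅ Z^12.

The boundary map ∂_1: C_1 → C_0 sends each edge [p,q] (with p < q) to q − p. For instance
  ∂fg = g − f.
The resulting 7×18 matrix has rank 6, and its Smith normal form has invariant factors (1,1,1,1,1,1).

Boundary ∂_2: C_2 → C_1 acts by ∂[p,q,r] = [q,r] − [p,r] + [p,q]. For instance
  ∂aef = ef − af + ae,
  ∂ace = ce − ae + ac.
The 18×12 boundary matrix has rank 12 and Smith normal form diag(1,1,1,1,1,1,1,1,1,1,1,2).

Computing H_k = (kernel of ∂_k) / (image of ∂_{k+1}):

  H_0: rank C_0 − rank ∂_1 = 7 − 6 = 1, and the invariant factors of ∂_1 are all 1, so H_0 = Z.
  H_1: rank ker ∂_1 − rank ∂_2 = (18 − 6) − 12 = 0, and ∂_2 has invariant factor 2 > 1, so H_1 = Z/2.
  H_2: rank ker ∂_2 − rank ∂_3 = (12 − 12) − 0 = 0, and there is no ∂_3, so H_2 = 0.

As a check, the Euler characteristic is 7 − 18 + 12 = 1, which agrees with 1 − 0 + 0 = 1.

H_0 = Z,  H_1 = Z/2,  H_2 = 0.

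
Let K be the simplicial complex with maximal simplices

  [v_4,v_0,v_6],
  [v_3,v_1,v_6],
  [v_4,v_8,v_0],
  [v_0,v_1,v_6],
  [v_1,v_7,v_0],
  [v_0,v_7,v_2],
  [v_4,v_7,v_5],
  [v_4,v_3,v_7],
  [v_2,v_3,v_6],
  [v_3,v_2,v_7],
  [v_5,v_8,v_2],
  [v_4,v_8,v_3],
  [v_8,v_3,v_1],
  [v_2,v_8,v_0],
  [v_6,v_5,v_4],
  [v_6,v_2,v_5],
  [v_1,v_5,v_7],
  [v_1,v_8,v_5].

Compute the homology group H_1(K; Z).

H_1 = Z^2.

We work with the vertex ordering v_0 < v_1 < v_2 < v_3 < v_4 < v_5 < v_6 < v_7 < v_8. The simplices of K, each written with vertices in increasing order, are:

  0-simplices (9): [v_0], [v_1], [v_2], [v_3], [v_4], [v_5], [v_6], [v_7], [v_8]
  1-simplices (27): (27 of them)
  2-simplices (18): (18 of them)

so the chain groups are C_0 ≅ Z^9, C_1 ≅ Z^27, C_2 ≅ Z^18.

∂_1: C_1 → C_0 sends each edge [p,q] (with p < q) to q − p. For instance
  ∂[v_5,v_8] = [v_8] − [v_5].
This gives a 9×27 integer matrix of rank 8; reducing to Smith normal form yields diagonal entries (1,1,1,1,1,1,1,1).

Boundary ∂_2: C_2 → C_1 acts by ∂[p,q,r] = [q,r] − [p,r] + [p,q]. For instance
  ∂[v_1,v_5,v_7] = [v_5,v_7] − [v_1,v_7] + [v_1,v_5],
  ∂[v_1,v_3,v_8] = [v_3,v_8] − [v_1,v_8] + [v_1,v_3].
This gives a 27×18 integer matrix of rank 17; reducing to Smith normal form yields diagonal entries (1,1,1,1,1,1,1,1,1,1,1,1,1,1,1,1,1).

From H_k ≅ ker(∂_k) / im(∂_{k+1}) we obtain:

  H_1: rank ker ∂_1 − rank ∂_2 = (27 − 8) − 17 = 2, and the invariant factors of ∂_2 are all 1, so H_1 = Z^2.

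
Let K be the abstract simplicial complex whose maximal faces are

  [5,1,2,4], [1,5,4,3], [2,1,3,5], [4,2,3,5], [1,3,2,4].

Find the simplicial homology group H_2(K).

H_2 = 0.

We work with the vertex ordering 1 < 2 < 3 < 4 < 5. The simplices of K, each written with vertices in increasing order, are:

  0-simplices (5): [1], [2], [3], [4], [5]
  1-simplices (10): [1,2], [1,3], [1,4], [1,5], [2,3], [2,4], [2,5], [3,4], [3,5], [4,5]
  2-simplices (10): [1,2,3], [1,2,4], [1,2,5], [1,3,4], [1,3,5], [1,4,5], [2,3,4], [2,3,5], [2,4,5], [3,4,5]
  3-simplices (5): [1,2,3,4], [1,2,3,5], [1,2,4,5], [1,3,4,5], [2,3,4,5]

so the chain groups are C_0 ≅ Z^5, C_1 ≅ Z^10, C_2 ≅ Z^10, C_3 ≅ Z^5.

The boundary map ∂_1: C_1 → C_0 maps an edge to its endpoints' difference, ∂[p,q] = q − p.
The resulting 5×10 matrix has rank 4, and its Smith normal form has invariant factors (1,1,1,1).

Boundary ∂_2: C_2 → C_1 maps a triangle to the signed sum of its edges. For instance
  ∂[2,3,5] = [3,5] − [2,5] + [2,3],
  ∂[1,2,4] = [2,4] − [1,4] + [1,2].
The 10×10 boundary matrix has rank 6 and Smith normal form diag(1,1,1,1,1,1).

∂_3: C_3 → C_2 sends each 3-simplex σ to the alternating sum Σ_i (−1)^i (σ with its i-th vertex removed). For instance
  ∂[1,2,3,4] = [2,3,4] − [1,3,4] + [1,2,4] − [1,2,3],
  ∂[2,3,4,5] = [3,4,5] − [2,4,5] + [2,3,5] − [2,3,4].
This gives a 10×5 integer matrix of rank 4; reducing to Smith normal form yields diagonal entries (1,1,1,1).

Now H_k = ker ∂_k / im ∂_{k+1}, so:

  H_2: rank ker ∂_2 − rank ∂_3 = (10 − 6) − 4 = 0, and the invariant factors of ∂_3 are all 1, so H_2 = 0.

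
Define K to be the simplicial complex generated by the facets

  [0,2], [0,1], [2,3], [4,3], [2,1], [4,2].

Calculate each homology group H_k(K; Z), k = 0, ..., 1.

We work with the vertex ordering 0 < 1 < 2 < 3 < 4. The simplices of K, each written with vertices in increasing order, are:

  0-simplices (5): [0], [1], [2], [3], [4]
  1-simplices (6): [0,1], [0,2], [1,2], [2,3], [2,4], [3,4]

Hence C_0 ≅ Z^5, C_1 ≅ Z^6.

The boundary map ∂_1: C_1 → C_0 maps an edge to its endpoints' difference, ∂[p,q] = q − p. For instance
  ∂[3,4] = [4] − [3].
As a 5×6 matrix over Z this has rank 4, with invariant factors (1,1,1,1).

From H_k ≅ ker(∂_k) / im(∂_{k+1}) we obtain:

  H_0: rank C_0 − rank ∂_1 = 5 − 4 = 1, and the invariant factors of ∂_1 are all 1, so H_0 ≅ Z.
  H_1: rank ker ∂_1 − rank ∂_2 = (6 − 4) − 0 = 2, and there is no ∂_2, so H_1 ≅ Z^2.

H_0 = Z,  H_1 = Z^2.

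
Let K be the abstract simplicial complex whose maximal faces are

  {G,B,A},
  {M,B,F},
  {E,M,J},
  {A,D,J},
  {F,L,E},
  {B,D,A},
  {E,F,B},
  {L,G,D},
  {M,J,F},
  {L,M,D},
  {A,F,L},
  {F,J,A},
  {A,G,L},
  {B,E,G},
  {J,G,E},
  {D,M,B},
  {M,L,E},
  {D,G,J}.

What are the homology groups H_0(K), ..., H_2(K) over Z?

H_0 ≅ Z,  H_1 ≅ Z ⊕ Z/2,  H_2 = 0.

Order the vertices as A < B < D < E < F < G < J < L < M. Listing each simplex with vertices in this order, K has dimension 2 with simplices:

  0-simplices (9): A, B, D, E, F, G, J, L, M
  1-simplices (27): AB, AD, AF, AG, AJ, AL, BD, BE, BF, BG, BM, DG, DJ, DL, DM, EF, EG, EJ, EL, EM, FJ, FL, FM, GJ, GL, JM, LM
  2-simplices (18): ABD, ABG, ADJ, AFJ, AFL, AGL, BDM, BEF, BEG, BFM, DGJ, DGL, DLM, EFL, EGJ, EJM, ELM, FJM

so the chain groups are C_0 ≅ Z^9, C_1 ≅ Z^27, C_2 ≅ Z^18.

∂_1: C_1 → C_0 sends each edge [p,q] (with p < q) to q − p. For instance
  ∂BM = M − B.
The 9×27 boundary matrix has rank 8 and Smith normal form diag(1,1,1,1,1,1,1,1).

∂_2: C_2 → C_1 sends each 2-simplex [p,q,r] to [q,r] − [p,r] + [p,q]. For instance
  ∂ABD = BD − AD + AB,
  ∂AGL = GL − AL + AG.
The 27×18 boundary matrix has rank 18 and Smith normal form diag(1,1,1,1,1,1,1,1,1,1,1,1,1,1,1,1,1,2).

Now H_k = ker ∂_k / im ∂_{k+1}, so:

  H_0: rank C_0 − rank ∂_1 = 9 − 8 = 1, and the invariant factors of ∂_1 are all 1, so H_0 = Z.
  H_1: rank ker ∂_1 − rank ∂_2 = (27 − 8) − 18 = 1, and ∂_2 has invariant factor 2 > 1, so H_1 = Z ⊕ Z/2.
  H_2: rank ker ∂_2 − rank ∂_3 = (18 − 18) − 0 = 0, and there is no ∂_3, so H_2 = 0.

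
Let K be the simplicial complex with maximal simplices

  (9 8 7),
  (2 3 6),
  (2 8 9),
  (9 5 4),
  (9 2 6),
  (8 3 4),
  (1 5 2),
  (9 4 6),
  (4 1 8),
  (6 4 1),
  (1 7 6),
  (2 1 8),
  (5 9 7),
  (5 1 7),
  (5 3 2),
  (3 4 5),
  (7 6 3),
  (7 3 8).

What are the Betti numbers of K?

b_0 = 1, b_1 = 2, b_2 = 1.

Take the total order 1 < 2 < 3 < 4 < 5 < 6 < 7 < 8 < 9 on the vertex set. Then K (dimension 2) consists of the simplices:

  0-simplices (9): [1], [2], [3], [4], [5], [6], [7], [8], [9]
  1-simplices (27): (27 of them)
  2-simplices (18): [1,2,5], [1,2,8], [1,4,6], [1,4,8], [1,5,7], [1,6,7], [2,3,5], [2,3,6], [2,6,9], [2,8,9], [3,4,5], [3,4,8], [3,6,7], [3,7,8], [4,5,9], [4,6,9], [5,7,9], [7,8,9]

Hence C_0 ≅ Z^9, C_1 ≅ Z^27, C_2 ≅ Z^18.

Boundary ∂_1: C_1 → C_0 maps an edge to its endpoints' difference, ∂[p,q] = q − p. For instance
  ∂[6,9] = [9] − [6].
The resulting 9×27 matrix has rank 8, and its Smith normal form has invariant factors (1,1,1,1,1,1,1,1).

The boundary map ∂_2: C_2 → C_1 acts by ∂[p,q,r] = [q,r] − [p,r] + [p,q]. For instance
  ∂[2,8,9] = [8,9] − [2,9] + [2,8],
  ∂[2,3,5] = [3,5] − [2,5] + [2,3].
The resulting 27×18 matrix has rank 17, and its Smith normal form has invariant factors (1,1,1,1,1,1,1,1,1,1,1,1,1,1,1,1,1).

Reading off H_k = ker ∂_k / im ∂_{k+1}:

  H_0: rank C_0 − rank ∂_1 = 9 − 8 = 1, and the invariant factors of ∂_1 are all 1, so H_0 ≅ Z.
  H_1: rank ker ∂_1 − rank ∂_2 = (27 − 8) − 17 = 2, and the invariant factors of ∂_2 are all 1, so H_1 ≅ Z^2.
  H_2: rank ker ∂_2 − rank ∂_3 = (18 − 17) − 0 = 1, and there is no ∂_3, so H_2 ≅ Z.

(K is a triangulation of the torus T^2.)

Hence the Betti numbers are b_0 = 1, b_1 = 2, b_2 = 1.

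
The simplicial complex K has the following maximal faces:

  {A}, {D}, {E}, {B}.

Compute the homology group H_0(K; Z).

K has 4 vertices.
rank ∂_0 = 0, rank ∂_1 = 0 ⇒ b_0 = 4 − 0 − 0 = 4. So H_0 ≅ Z^4.

H_0 = Z^4.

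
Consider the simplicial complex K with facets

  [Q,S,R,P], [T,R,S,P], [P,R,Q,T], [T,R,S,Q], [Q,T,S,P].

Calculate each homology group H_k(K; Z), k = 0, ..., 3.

Fix the vertex order P < Q < R < S < T and write every simplex with vertices in increasing order. Then dim K = 3 and the simplices of K are:

  0-simplices (5): P, Q, R, S, T
  1-simplices (10): PQ, PR, PS, PT, QR, QS, QT, RS, RT, ST
  2-simplices (10): PQR, PQS, PQT, PRS, PRT, PST, QRS, QRT, QST, RST
  3-simplices (5): PQRS, PQRT, PQST, PRST, QRST

giving chain groups C_0 ≅ Z^5, C_1 ≅ Z^10, C_2 ≅ Z^10, C_3 ≅ Z^5.

Boundary ∂_1: C_1 → C_0 sends each edge [p,q] (with p < q) to q − p. For instance
  ∂PT = T − P.
The 5×10 boundary matrix has rank 4 and Smith normal form diag(1,1,1,1).

Boundary ∂_2: C_2 → C_1 maps a triangle to the signed sum of its edges. For instance
  ∂PRT = RT − PT + PR,
  ∂QST = ST − QT + QS.
This gives a 10×10 integer matrix of rank 6; reducing to Smith normal form yields diagonal entries (1,1,1,1,1,1).

Boundary ∂_3: C_3 → C_2 sends each 3-simplex σ to the alternating sum Σ_i (−1)^i (σ with its i-th vertex removed). For instance
  ∂PQST = QST − PST + PQT − PQS,
  ∂PQRS = QRS − PRS + PQS − PQR.
This gives a 10×5 integer matrix of rank 4; reducing to Smith normal form yields diagonal entries (1,1,1,1).

Computing H_k = (kernel of ∂_k) / (image of ∂_{k+1}):

  H_0: rank C_0 − rank ∂_1 = 5 − 4 = 1, and the invariant factors of ∂_1 are all 1, so H_0 = Z.
  H_1: rank ker ∂_1 − rank ∂_2 = (10 − 4) − 6 = 0, and the invariant factors of ∂_2 are all 1, so H_1 = 0.
  H_2: rank ker ∂_2 − rank ∂_3 = (10 − 6) − 4 = 0, and the invariant factors of ∂_3 are all 1, so H_2 = 0.
  H_3: rank ker ∂_3 − rank ∂_4 = (5 − 4) − 0 = 1, and there is no ∂_4, so H_3 = Z.

(K is a triangulation of the 3-sphere S^3.)

H_0 = Z,  H_1 = 0,  H_2 = 0,  H_3 = Z.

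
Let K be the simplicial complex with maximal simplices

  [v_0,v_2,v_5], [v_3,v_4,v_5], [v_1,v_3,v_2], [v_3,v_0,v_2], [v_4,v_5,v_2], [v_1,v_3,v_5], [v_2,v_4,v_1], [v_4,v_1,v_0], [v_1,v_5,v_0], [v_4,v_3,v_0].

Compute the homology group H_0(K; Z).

Order the vertices as v_0 < v_1 < v_2 < v_3 < v_4 < v_5. Listing each simplex with vertices in this order, K has dimension 2 with simplices:

  0-simplices (6): [v_0], [v_1], [v_2], [v_3], [v_4], [v_5]
  1-simplices (15): (15 of them)
  2-simplices (10): [v_0,v_1,v_4], [v_0,v_1,v_5], [v_0,v_2,v_3], [v_0,v_2,v_5], [v_0,v_3,v_4], [v_1,v_2,v_3], [v_1,v_2,v_4], [v_1,v_3,v_5], [v_2,v_4,v_5], [v_3,v_4,v_5]

giving chain groups C_0 ≅ Z^6, C_1 ≅ Z^15, C_2 ≅ Z^10.

∂_1: C_1 → C_0 maps an edge to its endpoints' difference, ∂[p,q] = q − p. For instance
  ∂[v_2,v_4] = [v_4] − [v_2].
This gives a 6×15 integer matrix of rank 5; reducing to Smith normal form yields diagonal entries (1,1,1,1,1).

The boundary map ∂_2: C_2 → C_1 sends each 2-simplex [p,q,r] to [q,r] − [p,r] + [p,q]. For instance
  ∂[v_0,v_2,v_3] = [v_2,v_3] − [v_0,v_3] + [v_0,v_2],
  ∂[v_1,v_3,v_5] = [v_3,v_5] − [v_1,v_5] + [v_1,v_3].
As a 15×10 matrix over Z this has rank 10, with invariant factors (1,1,1,1,1,1,1,1,1,2).

Reading off H_k = ker ∂_k / im ∂_{k+1}:

  H_0: rank C_0 − rank ∂_1 = 6 − 5 = 1, and the invariant factors of ∂_1 are all 1, so H_0 ≅ Z.

(K is a triangulation of the real projective plane RP^2.)

H_0 ≅ Z.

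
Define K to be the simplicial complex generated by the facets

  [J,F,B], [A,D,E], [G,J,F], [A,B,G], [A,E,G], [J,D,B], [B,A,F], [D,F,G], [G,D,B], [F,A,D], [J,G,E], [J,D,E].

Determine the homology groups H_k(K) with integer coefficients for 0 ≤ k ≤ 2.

Order the vertices as A < B < D < E < F < G < J. Listing each simplex with vertices in this order, K has dimension 2 with simplices:

  0-simplices (7): A, B, D, E, F, G, J
  1-simplices (18): AB, AD, AE, AF, AG, BD, BF, BG, BJ, DE, DF, DG, DJ, EG, EJ, FG, FJ, GJ
  2-simplices (12): ABF, ABG, ADE, ADF, AEG, BDG, BDJ, BFJ, DEJ, DFG, EGJ, FGJ

Hence C_0 ≅ Z^7, C_1 ≅ Z^18, C_2 ≅ Z^12.

The boundary map ∂_1: C_1 → C_0 sends each edge [p,q] (with p < q) to q − p. For instance
  ∂AB = B − A.
As a 7×18 matrix over Z this has rank 6, with invariant factors (1,1,1,1,1,1).

∂_2: C_2 → C_1 sends each 2-simplex [p,q,r] to [q,r] − [p,r] + [p,q]. For instance
  ∂DEJ = EJ − DJ + DE,
  ∂DFG = FG − DG + DF.
This gives a 18×12 integer matrix of rank 12; reducing to Smith normal form yields diagonal entries (1,1,1,1,1,1,1,1,1,1,1,2).

From H_k ≅ ker(∂_k) / im(∂_{k+1}) we obtain:

  H_0: rank C_0 − rank ∂_1 = 7 − 6 = 1, and the invariant factors of ∂_1 are all 1, so H_0 = Z.
  H_1: rank ker ∂_1 − rank ∂_2 = (18 − 6) − 12 = 0, and ∂_2 has invariant factor 2 > 1, so H_1 = Z/2.
  H_2: rank ker ∂_2 − rank ∂_3 = (12 − 12) − 0 = 0, and there is no ∂_3, so H_2 = 0.

H_0 = Z,  H_1 = Z/2,  H_2 = 0.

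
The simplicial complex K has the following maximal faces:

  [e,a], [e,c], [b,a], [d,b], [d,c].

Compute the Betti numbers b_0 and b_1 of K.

b_0 = 1, b_1 = 1.

Take the total order a < b < c < d < e on the vertex set. Then K (dimension 1) consists of the simplices:

  0-simplices (5): a, b, c, d, e
  1-simplices (5): ab, ae, bd, cd, ce

giving chain groups C_0 ≅ Z^5, C_1 ≅ Z^5.

∂_1: C_1 → C_0 sends each edge [p,q] (with p < q) to q − p. For instance
  ∂bd = d − b.
The resulting 5×5 matrix has rank 4, and its Smith normal form has invariant factors (1,1,1,1).

From H_k ≅ ker(∂_k) / im(∂_{k+1}) we obtain:

  H_0: rank C_0 − rank ∂_1 = 5 − 4 = 1, and the invariant factors of ∂_1 are all 1, so H_0 ≅ Z.
  H_1: rank ker ∂_1 − rank ∂_2 = (5 − 4) − 0 = 1, and there is no ∂_2, so H_1 ≅ Z.

As a check, the Euler characteristic is 5 − 5 = 0, which agrees with 1 − 1 = 0.

Hence the Betti numbers are b_0 = 1, b_1 = 1.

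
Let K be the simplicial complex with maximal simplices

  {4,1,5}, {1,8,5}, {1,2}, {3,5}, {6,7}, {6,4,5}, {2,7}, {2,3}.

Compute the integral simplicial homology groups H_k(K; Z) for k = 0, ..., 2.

Fix the vertex order 1 < 2 < 3 < 4 < 5 < 6 < 7 < 8 and write every simplex with vertices in increasing order. Then dim K = 2 and the simplices of K are:

  0-simplices (8): [1], [2], [3], [4], [5], [6], [7], [8]
  1-simplices (12): [1,2], [1,4], [1,5], [1,8], [2,3], [2,7], [3,5], [4,5], [4,6], [5,6], [5,8], [6,7]
  2-simplices (3): [1,4,5], [1,5,8], [4,5,6]

Hence C_0 ≅ Z^8, C_1 ≅ Z^12, C_2 ≅ Z^3.

The boundary map ∂_1: C_1 → C_0 maps an edge to its endpoints' difference, ∂[p,q] = q − p. For instance
  ∂[1,2] = [2] − [1].
As a 8×12 matrix over Z this has rank 7, with invariant factors (1,1,1,1,1,1,1).

The boundary map ∂_2: C_2 → C_1 maps a triangle to the signed sum of its edges. For instance
  ∂[4,5,6] = [5,6] − [4,6] + [4,5],
  ∂[1,4,5] = [4,5] − [1,5] + [1,4].
The resulting 12×3 matrix has rank 3, and its Smith normal form has invariant factors (1,1,1).

Now H_k = ker ∂_k / im ∂_{k+1}, so:

  H_0: rank C_0 − rank ∂_1 = 8 − 7 = 1, and the invariant factors of ∂_1 are all 1, so H_0 = Z.
  H_1: rank ker ∂_1 − rank ∂_2 = (12 − 7) − 3 = 2, and the invariant factors of ∂_2 are all 1, so H_1 = Z^2.
  H_2: rank ker ∂_2 − rank ∂_3 = (3 − 3) − 0 = 0, and there is no ∂_3, so H_2 = 0.

H_0 ≅ Z,  H_1 ≅ Z^2,  H_2 = 0.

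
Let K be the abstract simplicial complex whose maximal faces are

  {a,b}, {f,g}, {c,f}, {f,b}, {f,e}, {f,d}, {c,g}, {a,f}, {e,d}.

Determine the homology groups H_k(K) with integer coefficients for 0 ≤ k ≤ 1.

Order the vertices as a < b < c < d < e < f < g. Listing each simplex with vertices in this order, K has dimension 1 with simplices:

  0-simplices (7): a, b, c, d, e, f, g
  1-simplices (9): ab, af, bf, cf, cg, de, df, ef, fg

Hence C_0 ≅ Z^7, C_1 ≅ Z^9.

Boundary ∂_1: C_1 → C_0 maps an edge to its endpoints' difference, ∂[p,q] = q − p. For instance
  ∂ab = b − a.
The 7×9 boundary matrix has rank 6 and Smith normal form diag(1,1,1,1,1,1).

Computing H_k = (kernel of ∂_k) / (image of ∂_{k+1}):

  H_0: rank C_0 − rank ∂_1 = 7 − 6 = 1, and the invariant factors of ∂_1 are all 1, so H_0 ≅ Z.
  H_1: rank ker ∂_1 − rank ∂_2 = (9 − 6) − 0 = 3, and there is no ∂_2, so H_1 ≅ Z^3.

(K is a triangulation of a wedge of 3 circles.)

H_0 ≅ Z,  H_1 ≅ Z^3.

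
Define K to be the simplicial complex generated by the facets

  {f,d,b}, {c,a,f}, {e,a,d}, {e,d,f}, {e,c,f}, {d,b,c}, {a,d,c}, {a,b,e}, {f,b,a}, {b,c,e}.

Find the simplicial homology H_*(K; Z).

H_0 ≅ Z,  H_1 ≅ Z/2,  H_2 = 0.

Order the vertices as a < b < c < d < e < f. Listing each simplex with vertices in this order, K has dimension 2 with simplices:

  0-simplices (6): a, b, c, d, e, f
  1-simplices (15): ab, ac, ad, ae, af, bc, bd, be, bf, cd, ce, cf, de, df, ef
  2-simplices (10): abe, abf, acd, acf, ade, bcd, bce, bdf, cef, def

giving chain groups C_0 ≅ Z^6, C_1 ≅ Z^15, C_2 ≅ Z^10.

∂_1: C_1 → C_0 sends each edge [p,q] (with p < q) to q − p. For instance
  ∂de = e − d.
The resulting 6×15 matrix has rank 5, and its Smith normal form has invariant factors (1,1,1,1,1).

∂_2: C_2 → C_1 sends each 2-simplex [p,q,r] to [q,r] − [p,r] + [p,q]. For instance
  ∂acf = cf − af + ac,
  ∂bdf = df − bf + bd.
This gives a 15×10 integer matrix of rank 10; reducing to Smith normal form yields diagonal entries (1,1,1,1,1,1,1,1,1,2).

From H_k ≅ ker(∂_k) / im(∂_{k+1}) we obtain:

  H_0: rank C_0 − rank ∂_1 = 6 − 5 = 1, and the invariant factors of ∂_1 are all 1, so H_0 = Z.
  H_1: rank ker ∂_1 − rank ∂_2 = (15 − 5) − 10 = 0, and ∂_2 has invariant factor 2 > 1, so H_1 = Z/2.
  H_2: rank ker ∂_2 − rank ∂_3 = (10 − 10) − 0 = 0, and there is no ∂_3, so H_2 = 0.

As a check, the Euler characteristic is 6 − 15 + 10 = 1, which agrees with 1 − 0 + 0 = 1.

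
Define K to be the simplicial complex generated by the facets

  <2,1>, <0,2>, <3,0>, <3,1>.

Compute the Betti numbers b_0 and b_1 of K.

K has 4 vertices, 4 edges.
rank ∂_0 = 0, rank ∂_1 = 3 ⇒ b_0 = 4 − 0 − 3 = 1; all invariant factors of ∂_1 are 1 so no torsion. So H_0 = Z.
rank ∂_1 = 3, rank ∂_2 = 0 ⇒ b_1 = 4 − 3 − 0 = 1. So H_1 = Z.

b_0 = 1, b_1 = 1.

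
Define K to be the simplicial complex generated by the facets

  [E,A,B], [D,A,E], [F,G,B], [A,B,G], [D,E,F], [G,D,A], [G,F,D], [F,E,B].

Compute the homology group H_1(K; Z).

H_1 = 0.

We work with the vertex ordering A < B < D < E < F < G. The simplices of K, each written with vertices in increasing order, are:

  0-simplices (6): A, B, D, E, F, G
  1-simplices (12): AB, AD, AE, AG, BE, BF, BG, DE, DF, DG, EF, FG
  2-simplices (8): ABE, ABG, ADE, ADG, BEF, BFG, DEF, DFG

Hence C_0 ≅ Z^6, C_1 ≅ Z^12, C_2 ≅ Z^8.

∂_1: C_1 → C_0 is given by ∂[p,q] = [q] − [p].
This gives a 6×12 integer matrix of rank 5; reducing to Smith normal form yields diagonal entries (1,1,1,1,1).

The boundary map ∂_2: C_2 → C_1 maps a triangle to the signed sum of its edges. For instance
  ∂ABG = BG − AG + AB,
  ∂DFG = FG − DG + DF.
As a 12×8 matrix over Z this has rank 7, with invariant factors (1,1,1,1,1,1,1).

Computing H_k = (kernel of ∂_k) / (image of ∂_{k+1}):

  H_1: rank ker ∂_1 − rank ∂_2 = (12 − 5) − 7 = 0, and the invariant factors of ∂_2 are all 1, so H_1 ≅ 0.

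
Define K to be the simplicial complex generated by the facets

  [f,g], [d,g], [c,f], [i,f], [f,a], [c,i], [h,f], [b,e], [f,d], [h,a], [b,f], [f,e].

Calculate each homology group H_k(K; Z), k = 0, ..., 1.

H_0 = Z,  H_1 = Z^4.

We work with the vertex ordering a < b < c < d < e < f < g < h < i. The simplices of K, each written with vertices in increasing order, are:

  0-simplices (9): a, b, c, d, e, f, g, h, i
  1-simplices (12): af, ah, be, bf, cf, ci, df, dg, ef, fg, fh, fi

giving chain groups C_0 ≅ Z^9, C_1 ≅ Z^12.

Boundary ∂_1: C_1 → C_0 is given by ∂[p,q] = [q] − [p]. For instance
  ∂dg = g − d.
As a 9×12 matrix over Z this has rank 8, with invariant factors (1,1,1,1,1,1,1,1).

From H_k ≅ ker(∂_k) / im(∂_{k+1}) we obtain:

  H_0: rank C_0 − rank ∂_1 = 9 − 8 = 1, and the invariant factors of ∂_1 are all 1, so H_0 = Z.
  H_1: rank ker ∂_1 − rank ∂_2 = (12 − 8) − 0 = 4, and there is no ∂_2, so H_1 = Z^4.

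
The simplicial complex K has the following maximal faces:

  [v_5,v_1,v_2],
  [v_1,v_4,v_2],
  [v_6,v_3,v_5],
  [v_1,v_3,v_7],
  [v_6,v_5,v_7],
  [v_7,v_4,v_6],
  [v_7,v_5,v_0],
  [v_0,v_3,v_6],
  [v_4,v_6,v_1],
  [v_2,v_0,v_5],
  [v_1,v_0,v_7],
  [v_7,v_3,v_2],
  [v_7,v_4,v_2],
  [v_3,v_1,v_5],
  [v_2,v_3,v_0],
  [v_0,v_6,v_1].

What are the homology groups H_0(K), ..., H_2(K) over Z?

K has 8 vertices, 24 edges, 16 triangles.
rank ∂_0 = 0, rank ∂_1 = 7 ⇒ b_0 = 8 − 0 − 7 = 1; all invariant factors of ∂_1 are 1 so no torsion. So H_0 = Z.
rank ∂_1 = 7, rank ∂_2 = 15 ⇒ b_1 = 24 − 7 − 15 = 2; all invariant factors of ∂_2 are 1 so no torsion. So H_1 = Z^2.
rank ∂_2 = 15, rank ∂_3 = 0 ⇒ b_2 = 16 − 15 − 0 = 1. So H_2 = Z.

H_0 = Z,  H_1 = Z^2,  H_2 = Z.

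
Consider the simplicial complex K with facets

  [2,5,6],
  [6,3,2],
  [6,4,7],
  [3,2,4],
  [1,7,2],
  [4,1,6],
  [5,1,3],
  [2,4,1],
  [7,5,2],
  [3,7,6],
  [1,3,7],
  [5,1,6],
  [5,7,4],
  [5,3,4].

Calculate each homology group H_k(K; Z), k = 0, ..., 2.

Fix the vertex order 1 < 2 < 3 < 4 < 5 < 6 < 7 and write every simplex with vertices in increasing order. Then dim K = 2 and the simplices of K are:

  0-simplices (7): [1], [2], [3], [4], [5], [6], [7]
  1-simplices (21): [1,2], [1,3], [1,4], [1,5], [1,6], [1,7], [2,3], [2,4], [2,5], [2,6], [2,7], [3,4], [3,5], [3,6], [3,7], [4,5], [4,6], [4,7], [5,6], [5,7], [6,7]
  2-simplices (14): [1,2,4], [1,2,7], [1,3,5], [1,3,7], [1,4,6], [1,5,6], [2,3,4], [2,3,6], [2,5,6], [2,5,7], [3,4,5], [3,6,7], [4,5,7], [4,6,7]

Hence C_0 ≅ Z^7, C_1 ≅ Z^21, C_2 ≅ Z^14.

∂_1: C_1 → C_0 sends each edge [p,q] (with p < q) to q − p.
The resulting 7×21 matrix has rank 6, and its Smith normal form has invariant factors (1,1,1,1,1,1).

Boundary ∂_2: C_2 → C_1 acts by ∂[p,q,r] = [q,r] − [p,r] + [p,q]. For instance
  ∂[3,6,7] = [6,7] − [3,7] + [3,6],
  ∂[1,4,6] = [4,6] − [1,6] + [1,4].
This gives a 21×14 integer matrix of rank 13; reducing to Smith normal form yields diagonal entries (1,1,1,1,1,1,1,1,1,1,1,1,1).

Now H_k = ker ∂_k / im ∂_{k+1}, so:

  H_0: rank C_0 − rank ∂_1 = 7 − 6 = 1, and the invariant factors of ∂_1 are all 1, so H_0 ≅ Z.
  H_1: rank ker ∂_1 − rank ∂_2 = (21 − 6) − 13 = 2, and the invariant factors of ∂_2 are all 1, so H_1 ≅ Z^2.
  H_2: rank ker ∂_2 − rank ∂_3 = (14 − 13) − 0 = 1, and there is no ∂_3, so H_2 ≅ Z.

As a check, the Euler characteristic is 7 − 21 + 14 = 0, which agrees with 1 − 2 + 1 = 0.

H_0 = Z,  H_1 = Z^2,  H_2 = Z.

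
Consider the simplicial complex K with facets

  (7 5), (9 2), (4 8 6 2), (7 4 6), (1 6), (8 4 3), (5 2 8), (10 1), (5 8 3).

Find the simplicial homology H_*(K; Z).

Order the vertices as 1 < 2 < 3 < 4 < 5 < 6 < 7 < 8 < 9 < 10. Listing each simplex with vertices in this order, K has dimension 3 with simplices:

  0-simplices (10): [1], [2], [3], [4], [5], [6], [7], [8], [9], [10]
  1-simplices (17): [1,6], [1,10], [2,4], [2,5], [2,6], [2,8], [2,9], [3,4], [3,5], [3,8], [4,6], [4,7], [4,8], [5,7], [5,8], [6,7], [6,8]
  2-simplices (8): [2,4,6], [2,4,8], [2,5,8], [2,6,8], [3,4,8], [3,5,8], [4,6,7], [4,6,8]
  3-simplices (1): [2,4,6,8]

Hence C_0 ≅ Z^10, C_1 ≅ Z^17, C_2 ≅ Z^8, C_3 ≅ Z^1.

The boundary map ∂_1: C_1 → C_0 is given by ∂[p,q] = [q] − [p]. For instance
  ∂[1,6] = [6] − [1].
This gives a 10×17 integer matrix of rank 9; reducing to Smith normal form yields diagonal entries (1,1,1,1,1,1,1,1,1).

∂_2: C_2 → C_1 acts by ∂[p,q,r] = [q,r] − [p,r] + [p,q]. For instance
  ∂[4,6,7] = [6,7] − [4,7] + [4,6],
  ∂[2,5,8] = [5,8] − [2,8] + [2,5].
This gives a 17×8 integer matrix of rank 7; reducing to Smith normal form yields diagonal entries (1,1,1,1,1,1,1).

The boundary map ∂_3: C_3 → C_2 sends each 3-simplex σ to the alternating sum Σ_i (−1)^i (σ with its i-th vertex removed). For instance
  ∂[2,4,6,8] = [4,6,8] − [2,6,8] + [2,4,8] − [2,4,6].
As a 8×1 matrix over Z this has rank 1, with invariant factors (1).

Now H_k = ker ∂_k / im ∂_{k+1}, so:

  H_0: rank C_0 − rank ∂_1 = 10 − 9 = 1, and the invariant factors of ∂_1 are all 1, so H_0 = Z.
  H_1: rank ker ∂_1 − rank ∂_2 = (17 − 9) − 7 = 1, and the invariant factors of ∂_2 are all 1, so H_1 = Z.
  H_2: rank ker ∂_2 − rank ∂_3 = (8 − 7) − 1 = 0, and the invariant factors of ∂_3 are all 1, so H_2 = 0.
  H_3: rank ker ∂_3 − rank ∂_4 = (1 − 1) − 0 = 0, and there is no ∂_4, so H_3 = 0.

H_0 = Z,  H_1 = Z,  H_2 = 0,  H_3 = 0.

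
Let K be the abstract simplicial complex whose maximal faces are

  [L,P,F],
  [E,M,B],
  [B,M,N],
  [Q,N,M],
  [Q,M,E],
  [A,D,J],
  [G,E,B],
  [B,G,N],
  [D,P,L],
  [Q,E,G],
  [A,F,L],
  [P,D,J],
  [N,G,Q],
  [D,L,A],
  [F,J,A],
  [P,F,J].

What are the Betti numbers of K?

b_0 = 2, b_1 = 0, b_2 = 2.

K has 12 vertices, 24 edges, 16 triangles.
rank ∂_0 = 0, rank ∂_1 = 10 ⇒ b_0 = 12 − 0 − 10 = 2; all invariant factors of ∂_1 are 1 so no torsion. So H_0 ≅ Z^2.
rank ∂_1 = 10, rank ∂_2 = 14 ⇒ b_1 = 24 − 10 − 14 = 0; all invariant factors of ∂_2 are 1 so no torsion. So H_1 ≅ 0.
rank ∂_2 = 14, rank ∂_3 = 0 ⇒ b_2 = 16 − 14 − 0 = 2. So H_2 ≅ Z^2.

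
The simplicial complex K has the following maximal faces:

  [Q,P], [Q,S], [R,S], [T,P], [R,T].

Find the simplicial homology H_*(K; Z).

H_0 ≅ Z,  H_1 ≅ Z.

Order the vertices as P < Q < R < S < T. Listing each simplex with vertices in this order, K has dimension 1 with simplices:

  0-simplices (5): P, Q, R, S, T
  1-simplices (5): PQ, PT, QS, RS, RT

giving chain groups C_0 ≅ Z^5, C_1 ≅ Z^5.

The boundary map ∂_1: C_1 → C_0 sends each edge [p,q] (with p < q) to q − p. For instance
  ∂PQ = Q − P.
This gives a 5×5 integer matrix of rank 4; reducing to Smith normal form yields diagonal entries (1,1,1,1).

Computing H_k = (kernel of ∂_k) / (image of ∂_{k+1}):

  H_0: rank C_0 − rank ∂_1 = 5 − 4 = 1, and the invariant factors of ∂_1 are all 1, so H_0 ≅ Z.
  H_1: rank ker ∂_1 − rank ∂_2 = (5 − 4) − 0 = 1, and there is no ∂_2, so H_1 ≅ Z.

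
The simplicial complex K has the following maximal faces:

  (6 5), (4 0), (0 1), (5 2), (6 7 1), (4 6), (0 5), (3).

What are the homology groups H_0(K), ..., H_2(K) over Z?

Order the vertices as 0 < 1 < 2 < 3 < 4 < 5 < 6 < 7. Listing each simplex with vertices in this order, K has dimension 2 with simplices:

  0-simplices (8): [0], [1], [2], [3], [4], [5], [6], [7]
  1-simplices (9): [0,1], [0,4], [0,5], [1,6], [1,7], [2,5], [4,6], [5,6], [6,7]
  2-simplices (1): [1,6,7]

Hence C_0 ≅ Z^8, C_1 ≅ Z^9, C_2 ≅ Z^1.

Boundary ∂_1: C_1 → C_0 maps an edge to its endpoints' difference, ∂[p,q] = q − p. For instance
  ∂[0,4] = [4] − [0].
The resulting 8×9 matrix has rank 6, and its Smith normal form has invariant factors (1,1,1,1,1,1).

Boundary ∂_2: C_2 → C_1 maps a triangle to the signed sum of its edges. For instance
  ∂[1,6,7] = [6,7] − [1,7] + [1,6].
The resulting 9×1 matrix has rank 1, and its Smith normal form has invariant factors (1).

Now H_k = ker ∂_k / im ∂_{k+1}, so:

  H_0: rank C_0 − rank ∂_1 = 8 − 6 = 2, and the invariant factors of ∂_1 are all 1, so H_0 ≅ Z^2.
  H_1: rank ker ∂_1 − rank ∂_2 = (9 − 6) − 1 = 2, and the invariant factors of ∂_2 are all 1, so H_1 ≅ Z^2.
  H_2: rank ker ∂_2 − rank ∂_3 = (1 − 1) − 0 = 0, and there is no ∂_3, so H_2 ≅ 0.

H_0 = Z^2,  H_1 = Z^2,  H_2 = 0.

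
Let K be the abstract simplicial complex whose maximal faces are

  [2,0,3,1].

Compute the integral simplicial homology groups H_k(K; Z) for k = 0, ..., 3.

H_0 = Z,  H_1 = 0,  H_2 = 0,  H_3 = 0.

Order the vertices as 0 < 1 < 2 < 3. Listing each simplex with vertices in this order, K has dimension 3 with simplices:

  0-simplices (4): [0], [1], [2], [3]
  1-simplices (6): [0,1], [0,2], [0,3], [1,2], [1,3], [2,3]
  2-simplices (4): [0,1,2], [0,1,3], [0,2,3], [1,2,3]
  3-simplices (1): [0,1,2,3]

Hence C_0 ≅ Z^4, C_1 ≅ Z^6, C_2 ≅ Z^4, C_3 ≅ Z^1.

∂_1: C_1 → C_0 sends each edge [p,q] (with p < q) to q − p.
The resulting 4×6 matrix has rank 3, and its Smith normal form has invariant factors (1,1,1).

∂_2: C_2 → C_1 sends each 2-simplex [p,q,r] to [q,r] − [p,r] + [p,q]. For instance
  ∂[0,1,3] = [1,3] − [0,3] + [0,1],
  ∂[0,1,2] = [1,2] − [0,2] + [0,1].
The 6×4 boundary matrix has rank 3 and Smith normal form diag(1,1,1).

The boundary map ∂_3: C_3 → C_2 sends each 3-simplex σ to the alternating sum Σ_i (−1)^i (σ with its i-th vertex removed). For instance
  ∂[0,1,2,3] = [1,2,3] − [0,2,3] + [0,1,3] − [0,1,2].
This gives a 4×1 integer matrix of rank 1; reducing to Smith normal form yields diagonal entries (1).

Computing H_k = (kernel of ∂_k) / (image of ∂_{k+1}):

  H_0: rank C_0 − rank ∂_1 = 4 − 3 = 1, and the invariant factors of ∂_1 are all 1, so H_0 ≅ Z.
  H_1: rank ker ∂_1 − rank ∂_2 = (6 − 3) − 3 = 0, and the invariant factors of ∂_2 are all 1, so H_1 ≅ 0.
  H_2: rank ker ∂_2 − rank ∂_3 = (4 − 3) − 1 = 0, and the invariant factors of ∂_3 are all 1, so H_2 ≅ 0.
  H_3: rank ker ∂_3 − rank ∂_4 = (1 − 1) − 0 = 0, and there is no ∂_4, so H_3 ≅ 0.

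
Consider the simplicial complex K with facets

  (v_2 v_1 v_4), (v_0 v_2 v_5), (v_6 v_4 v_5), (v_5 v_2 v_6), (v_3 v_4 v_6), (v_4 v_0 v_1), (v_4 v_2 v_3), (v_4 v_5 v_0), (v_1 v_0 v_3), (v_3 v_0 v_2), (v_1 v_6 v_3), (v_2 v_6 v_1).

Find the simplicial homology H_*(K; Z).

H_0 ≅ Z,  H_1 ≅ Z/2,  H_2 = 0.

Fix the vertex order v_0 < v_1 < v_2 < v_3 < v_4 < v_5 < v_6 and write every simplex with vertices in increasing order. Then dim K = 2 and the simplices of K are:

  0-simplices (7): [v_0], [v_1], [v_2], [v_3], [v_4], [v_5], [v_6]
  1-simplices (18): (18 of them)
  2-simplices (12): (12 of them)

giving chain groups C_0 ≅ Z^7, C_1 ≅ Z^18, C_2 ≅ Z^12.

The boundary map ∂_1: C_1 → C_0 maps an edge to its endpoints' difference, ∂[p,q] = q − p. For instance
  ∂[v_2,v_6] = [v_6] − [v_2].
The 7×18 boundary matrix has rank 6 and Smith normal form diag(1,1,1,1,1,1).

∂_2: C_2 → C_1 sends each 2-simplex [p,q,r] to [q,r] − [p,r] + [p,q]. For instance
  ∂[v_3,v_4,v_6] = [v_4,v_6] − [v_3,v_6] + [v_3,v_4],
  ∂[v_0,v_4,v_5] = [v_4,v_5] − [v_0,v_5] + [v_0,v_4].
This gives a 18×12 integer matrix of rank 12; reducing to Smith normal form yields diagonal entries (1,1,1,1,1,1,1,1,1,1,1,2).

Now H_k = ker ∂_k / im ∂_{k+1}, so:

  H_0: rank C_0 − rank ∂_1 = 7 − 6 = 1, and the invariant factors of ∂_1 are all 1, so H_0 ≅ Z.
  H_1: rank ker ∂_1 − rank ∂_2 = (18 − 6) − 12 = 0, and ∂_2 has invariant factor 2 > 1, so H_1 ≅ Z/2.
  H_2: rank ker ∂_2 − rank ∂_3 = (12 − 12) − 0 = 0, and there is no ∂_3, so H_2 ≅ 0.

As a check, the Euler characteristic is 7 − 18 + 12 = 1, which agrees with 1 − 0 + 0 = 1.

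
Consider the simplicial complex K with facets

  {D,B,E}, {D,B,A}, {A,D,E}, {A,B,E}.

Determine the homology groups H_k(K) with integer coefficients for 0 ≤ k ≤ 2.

Fix the vertex order A < B < D < E and write every simplex with vertices in increasing order. Then dim K = 2 and the simplices of K are:

  0-simplices (4): A, B, D, E
  1-simplices (6): AB, AD, AE, BD, BE, DE
  2-simplices (4): ABD, ABE, ADE, BDE

so the chain groups are C_0 ≅ Z^4, C_1 ≅ Z^6, C_2 ≅ Z^4.

Boundary ∂_1: C_1 → C_0 maps an edge to its endpoints' difference, ∂[p,q] = q − p.
As a 4×6 matrix over Z this has rank 3, with invariant factors (1,1,1).

The boundary map ∂_2: C_2 → C_1 sends each 2-simplex [p,q,r] to [q,r] − [p,r] + [p,q]. For instance
  ∂BDE = DE − BE + BD,
  ∂ABD = BD − AD + AB.
The 6×4 boundary matrix has rank 3 and Smith normal form diag(1,1,1).

Reading off H_k = ker ∂_k / im ∂_{k+1}:

  H_0: rank C_0 − rank ∂_1 = 4 − 3 = 1, and the invariant factors of ∂_1 are all 1, so H_0 ≅ Z.
  H_1: rank ker ∂_1 − rank ∂_2 = (6 − 3) − 3 = 0, and the invariant factors of ∂_2 are all 1, so H_1 ≅ 0.
  H_2: rank ker ∂_2 − rank ∂_3 = (4 − 3) − 0 = 1, and there is no ∂_3, so H_2 ≅ Z.

As a check, the Euler characteristic is 4 − 6 + 4 = 2, which agrees with 1 − 0 + 1 = 2.

H_0 = Z,  H_1 = 0,  H_2 = Z.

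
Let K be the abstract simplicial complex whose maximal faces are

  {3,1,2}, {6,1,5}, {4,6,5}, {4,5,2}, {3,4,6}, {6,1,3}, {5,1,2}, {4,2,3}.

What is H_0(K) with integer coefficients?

We work with the vertex ordering 1 < 2 < 3 < 4 < 5 < 6. The simplices of K, each written with vertices in increasing order, are:

  0-simplices (6): [1], [2], [3], [4], [5], [6]
  1-simplices (12): [1,2], [1,3], [1,5], [1,6], [2,3], [2,4], [2,5], [3,4], [3,6], [4,5], [4,6], [5,6]
  2-simplices (8): [1,2,3], [1,2,5], [1,3,6], [1,5,6], [2,3,4], [2,4,5], [3,4,6], [4,5,6]

Hence C_0 ≅ Z^6, C_1 ≅ Z^12, C_2 ≅ Z^8.

Boundary ∂_1: C_1 → C_0 sends each edge [p,q] (with p < q) to q − p. For instance
  ∂[2,4] = [4] − [2].
The 6×12 boundary matrix has rank 5 and Smith normal form diag(1,1,1,1,1).

The boundary map ∂_2: C_2 → C_1 maps a triangle to the signed sum of its edges. For instance
  ∂[1,2,3] = [2,3] − [1,3] + [1,2],
  ∂[1,2,5] = [2,5] − [1,5] + [1,2].
The 12×8 boundary matrix has rank 7 and Smith normal form diag(1,1,1,1,1,1,1).

Reading off H_k = ker ∂_k / im ∂_{k+1}:

  H_0: rank C_0 − rank ∂_1 = 6 − 5 = 1, and the invariant factors of ∂_1 are all 1, so H_0 = Z.

H_0 = Z.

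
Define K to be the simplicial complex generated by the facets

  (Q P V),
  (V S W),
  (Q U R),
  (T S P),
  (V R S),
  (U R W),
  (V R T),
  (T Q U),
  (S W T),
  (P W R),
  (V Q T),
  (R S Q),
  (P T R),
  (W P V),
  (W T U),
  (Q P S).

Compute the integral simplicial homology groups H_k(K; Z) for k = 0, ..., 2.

Order the vertices as P < Q < R < S < T < U < V < W. Listing each simplex with vertices in this order, K has dimension 2 with simplices:

  0-simplices (8): P, Q, R, S, T, U, V, W
  1-simplices (24): PQ, PR, PS, PT, PV, PW, QR, QS, QT, QU, QV, RS, RT, RU, RV, RW, ST, SV, SW, TU, TV, TW, UW, VW
  2-simplices (16): PQS, PQV, PRT, PRW, PST, PVW, QRS, QRU, QTU, QTV, RSV, RTV, RUW, STW, SVW, TUW

giving chain groups C_0 ≅ Z^8, C_1 ≅ Z^24, C_2 ≅ Z^16.

Boundary ∂_1: C_1 → C_0 is given by ∂[p,q] = [q] − [p]. For instance
  ∂QT = T − Q.
This gives a 8×24 integer matrix of rank 7; reducing to Smith normal form yields diagonal entries (1,1,1,1,1,1,1).

Boundary ∂_2: C_2 → C_1 acts by ∂[p,q,r] = [q,r] − [p,r] + [p,q]. For instance
  ∂RSV = SV − RV + RS,
  ∂PRW = RW − PW + PR.
The resulting 24×16 matrix has rank 15, and its Smith normal form has invariant factors (1,1,1,1,1,1,1,1,1,1,1,1,1,1,1).

Now H_k = ker ∂_k / im ∂_{k+1}, so:

  H_0: rank C_0 − rank ∂_1 = 8 − 7 = 1, and the invariant factors of ∂_1 are all 1, so H_0 ≅ Z.
  H_1: rank ker ∂_1 − rank ∂_2 = (24 − 7) − 15 = 2, and the invariant factors of ∂_2 are all 1, so H_1 ≅ Z^2.
  H_2: rank ker ∂_2 − rank ∂_3 = (16 − 15) − 0 = 1, and there is no ∂_3, so H_2 ≅ Z.

As a check, the Euler characteristic is 8 − 24 + 16 = 0, which agrees with 1 − 2 + 1 = 0.

H_0 ≅ Z,  H_1 ≅ Z^2,  H_2 ≅ Z.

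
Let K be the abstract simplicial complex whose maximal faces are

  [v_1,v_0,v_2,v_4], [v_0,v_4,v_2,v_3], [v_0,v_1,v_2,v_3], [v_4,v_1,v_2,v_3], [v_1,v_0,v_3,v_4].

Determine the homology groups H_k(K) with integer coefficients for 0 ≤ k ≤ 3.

We work with the vertex ordering v_0 < v_1 < v_2 < v_3 < v_4. The simplices of K, each written with vertices in increasing order, are:

  0-simplices (5): [v_0], [v_1], [v_2], [v_3], [v_4]
  1-simplices (10): [v_0,v_1], [v_0,v_2], [v_0,v_3], [v_0,v_4], [v_1,v_2], [v_1,v_3], [v_1,v_4], [v_2,v_3], [v_2,v_4], [v_3,v_4]
  2-simplices (10): [v_0,v_1,v_2], [v_0,v_1,v_3], [v_0,v_1,v_4], [v_0,v_2,v_3], [v_0,v_2,v_4], [v_0,v_3,v_4], [v_1,v_2,v_3], [v_1,v_2,v_4], [v_1,v_3,v_4], [v_2,v_3,v_4]
  3-simplices (5): [v_0,v_1,v_2,v_3], [v_0,v_1,v_2,v_4], [v_0,v_1,v_3,v_4], [v_0,v_2,v_3,v_4], [v_1,v_2,v_3,v_4]

giving chain groups C_0 ≅ Z^5, C_1 ≅ Z^10, C_2 ≅ Z^10, C_3 ≅ Z^5.

The boundary map ∂_1: C_1 → C_0 is given by ∂[p,q] = [q] − [p].
The resulting 5×10 matrix has rank 4, and its Smith normal form has invariant factors (1,1,1,1).

The boundary map ∂_2: C_2 → C_1 acts by ∂[p,q,r] = [q,r] − [p,r] + [p,q]. For instance
  ∂[v_0,v_2,v_3] = [v_2,v_3] − [v_0,v_3] + [v_0,v_2],
  ∂[v_1,v_2,v_3] = [v_2,v_3] − [v_1,v_3] + [v_1,v_2].
This gives a 10×10 integer matrix of rank 6; reducing to Smith normal form yields diagonal entries (1,1,1,1,1,1).

Boundary ∂_3: C_3 → C_2 sends each 3-simplex σ to the alternating sum Σ_i (−1)^i (σ with its i-th vertex removed). For instance
  ∂[v_0,v_1,v_2,v_4] = [v_1,v_2,v_4] − [v_0,v_2,v_4] + [v_0,v_1,v_4] − [v_0,v_1,v_2],
  ∂[v_1,v_2,v_3,v_4] = [v_2,v_3,v_4] − [v_1,v_3,v_4] + [v_1,v_2,v_4] − [v_1,v_2,v_3].
This gives a 10×5 integer matrix of rank 4; reducing to Smith normal form yields diagonal entries (1,1,1,1).

Computing H_k = (kernel of ∂_k) / (image of ∂_{k+1}):

  H_0: rank C_0 − rank ∂_1 = 5 − 4 = 1, and the invariant factors of ∂_1 are all 1, so H_0 = Z.
  H_1: rank ker ∂_1 − rank ∂_2 = (10 − 4) − 6 = 0, and the invariant factors of ∂_2 are all 1, so H_1 = 0.
  H_2: rank ker ∂_2 − rank ∂_3 = (10 − 6) − 4 = 0, and the invariant factors of ∂_3 are all 1, so H_2 = 0.
  H_3: rank ker ∂_3 − rank ∂_4 = (5 − 4) − 0 = 1, and there is no ∂_4, so H_3 = Z.

As a check, the Euler characteristic is 5 − 10 + 10 − 5 = 0, which agrees with 1 − 0 + 0 − 1 = 0.

H_0 = Z,  H_1 = 0,  H_2 = 0,  H_3 = Z.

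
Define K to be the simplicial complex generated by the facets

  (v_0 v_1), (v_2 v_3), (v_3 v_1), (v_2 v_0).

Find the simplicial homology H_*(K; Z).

H_0 ≅ Z,  H_1 ≅ Z.

Order the vertices as v_0 < v_1 < v_2 < v_3. Listing each simplex with vertices in this order, K has dimension 1 with simplices:

  0-simplices (4): [v_0], [v_1], [v_2], [v_3]
  1-simplices (4): [v_0,v_1], [v_0,v_2], [v_1,v_3], [v_2,v_3]

giving chain groups C_0 ≅ Z^4, C_1 ≅ Z^4.

∂_1: C_1 → C_0 sends each edge [p,q] (with p < q) to q − p.
This gives a 4×4 integer matrix of rank 3; reducing to Smith normal form yields diagonal entries (1,1,1).

From H_k ≅ ker(∂_k) / im(∂_{k+1}) we obtain:

  H_0: rank C_0 − rank ∂_1 = 4 − 3 = 1, and the invariant factors of ∂_1 are all 1, so H_0 = Z.
  H_1: rank ker ∂_1 − rank ∂_2 = (4 − 3) − 0 = 1, and there is no ∂_2, so H_1 = Z.

As a check, the Euler characteristic is 4 − 4 = 0, which agrees with 1 − 1 = 0.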